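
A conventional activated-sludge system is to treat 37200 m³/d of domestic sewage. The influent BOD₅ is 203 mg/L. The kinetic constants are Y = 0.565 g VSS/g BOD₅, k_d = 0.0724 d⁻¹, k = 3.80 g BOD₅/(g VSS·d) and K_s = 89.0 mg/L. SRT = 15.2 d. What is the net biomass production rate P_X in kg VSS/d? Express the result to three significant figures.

For a completely mixed reactor with recycle the Lawrence–McCarty relation gives S = K_s·(1 + k_d·θ_c) / [θ_c·(Y·k − k_d) − 1] = 89.0 × (1 + 0.0724 × 15.2) / [15.2 × (0.565 × 3.80 − 0.0724) − 1] = 186.9 / 30.53 = 6.122 mg/L.
Correct the yield for decay: Y_obs = Y/(1 + k_d θ_c) = 0.565 / (1 + 0.0724 × 15.2) = 0.565 / 2.100 = 0.2690.
Q·(S₀ − S) = 37200 × (203 − 6.12) × 10⁻³ = 7324 kg/d removed.
Biomass produced: P_X = Y_obs·Q·ΔS = 0.2690 × 7324 ≈ 1970 kg VSS/d.

P_X ≈ 1970 kg VSS/d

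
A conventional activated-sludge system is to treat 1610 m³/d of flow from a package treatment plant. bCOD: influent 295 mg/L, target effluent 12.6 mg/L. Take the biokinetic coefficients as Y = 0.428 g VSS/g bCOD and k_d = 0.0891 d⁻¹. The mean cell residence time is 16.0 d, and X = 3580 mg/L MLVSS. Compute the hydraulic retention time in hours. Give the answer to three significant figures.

Steady-state biomass mass balance: V·X·(1 + k_d·θ_c) = Y·Q·(S₀ − S)·θ_c, so V = 0.428 × 1610 × (295 − 12.6) × 16.0 / [3580 × (1 + 0.0891 × 16.0)] = 3.11×10^6 / 8684 = 358.6 m³.
HRT = V/Q = 358.6 m³ / 1610 m³·d⁻¹ = 0.2227 d × 24 = 5.345 h.

τ ≈ 5.34 h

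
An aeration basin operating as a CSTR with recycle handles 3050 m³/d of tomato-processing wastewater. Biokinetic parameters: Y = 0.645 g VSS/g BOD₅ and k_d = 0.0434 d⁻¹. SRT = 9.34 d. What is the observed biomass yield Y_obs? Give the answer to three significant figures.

Y_obs = Y / (1 + k_d θ_c) = 0.645 / (1 + 0.0434 × 9.34) = 0.645 / 1.405 = 0.4590.

Y_obs ≈ 0.459 g VSS/g BOD₅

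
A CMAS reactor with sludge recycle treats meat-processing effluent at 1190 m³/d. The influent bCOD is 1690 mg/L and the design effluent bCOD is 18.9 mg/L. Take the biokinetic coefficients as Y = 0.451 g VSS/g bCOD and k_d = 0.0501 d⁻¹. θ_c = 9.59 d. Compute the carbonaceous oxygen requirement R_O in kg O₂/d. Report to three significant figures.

R_O ≈ 1130 kg O₂/d

Y_obs = Y / (1 + k_d θ_c) = 0.451 / (1 + 0.0501 × 9.59) = 0.451 / 1.480 = 0.3046.
Mass of bCOD removed per day: Q(S₀ − S) = 1190 × 1671 g/m³ = 1989 kg/d.
P_X = Y_obs·Q·(S₀ − S) = 0.3046 × 1989 = 605.8 kg VSS/d.
R_O = Q·(S₀ − S) − 1.42·P_X = 1989 − 1.42 × 605.8 = 1128 kg O₂/d.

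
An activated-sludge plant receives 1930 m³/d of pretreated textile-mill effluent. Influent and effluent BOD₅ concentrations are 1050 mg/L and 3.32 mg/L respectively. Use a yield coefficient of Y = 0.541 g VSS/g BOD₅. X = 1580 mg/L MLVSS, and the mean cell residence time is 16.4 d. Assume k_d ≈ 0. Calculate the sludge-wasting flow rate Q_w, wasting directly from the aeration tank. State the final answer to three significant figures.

Q_w ≈ 692 m³/d

With k_d = 0 the design equation reduces to V = Y Q (S₀−S) θ_c / X = 0.541 × 1930 × (1050 − 3.32) × 16.4 / 1580 = 11344 m³.
With mixed-liquor wasting, θ_c = V/Q_w, so Q_w = V/θ_c = 11344/16.4 = 691.7 m³/d.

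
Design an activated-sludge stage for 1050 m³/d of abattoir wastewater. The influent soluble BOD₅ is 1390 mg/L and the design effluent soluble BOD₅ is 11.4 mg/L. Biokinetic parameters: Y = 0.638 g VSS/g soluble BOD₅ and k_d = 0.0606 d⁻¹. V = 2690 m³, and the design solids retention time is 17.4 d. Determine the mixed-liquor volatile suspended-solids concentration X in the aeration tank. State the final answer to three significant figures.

X ≈ 2910 mg/L

Solving the biomass balance for X: X = Y Q (S₀−S) θ_c / [V (1+k_d θ_c)] = 0.638 × 1050 × (1390 − 11.4) × 17.4 / [2690 × (1 + 0.0606 × 17.4)] = 2908 mg/L.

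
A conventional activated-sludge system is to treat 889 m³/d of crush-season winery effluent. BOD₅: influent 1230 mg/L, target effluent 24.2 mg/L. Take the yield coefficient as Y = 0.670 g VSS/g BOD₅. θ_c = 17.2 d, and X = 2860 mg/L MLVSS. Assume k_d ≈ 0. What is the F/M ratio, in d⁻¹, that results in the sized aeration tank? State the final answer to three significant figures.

F/M ≈ 0.0885 d⁻¹

V·X = Y·Q·ΔS·θ_c gives V = 0.670 × 889 × (1230 − 24.2) × 17.2 / 2860 = 4319 m³.
F/M = Q·S₀ / (V·X) = 889 × 1230 / (4319 × 2860) = 0.08852 g BOD₅·(g VSS·d)⁻¹.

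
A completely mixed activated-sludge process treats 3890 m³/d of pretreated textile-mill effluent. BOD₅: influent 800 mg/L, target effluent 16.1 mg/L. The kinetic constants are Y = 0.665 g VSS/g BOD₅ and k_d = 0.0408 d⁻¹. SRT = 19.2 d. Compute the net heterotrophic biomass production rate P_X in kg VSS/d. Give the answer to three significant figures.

P_X ≈ 1140 kg VSS/d

Correct the yield for decay: Y_obs = Y/(1 + k_d θ_c) = 0.665 / (1 + 0.0408 × 19.2) = 0.665 / 1.783 = 0.3729.
Q·(S₀ − S) = 3890 × (800 − 16.1) × 10⁻³ = 3049 kg/d removed.
Net biomass production P_X = Y_obs × Q·(S₀ − S) = 0.3729 × 3049 = 1137 kg VSS/d.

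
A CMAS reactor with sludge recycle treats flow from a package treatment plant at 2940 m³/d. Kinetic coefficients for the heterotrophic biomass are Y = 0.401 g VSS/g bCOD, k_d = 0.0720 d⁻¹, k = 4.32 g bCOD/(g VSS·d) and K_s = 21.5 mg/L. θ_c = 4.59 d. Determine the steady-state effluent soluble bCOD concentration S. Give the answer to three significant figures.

Effluent substrate depends only on kinetics and SRT: S = K_s(1 + k_d θ_c) / [θ_c(Yk − k_d) − 1] = 21.5 × (1 + 0.0720 × 4.59) / [4.59 × (0.401 × 4.32 − 0.0720) − 1] = 28.61 / 6.621 = 4.320 mg/L.

S ≈ 4.32 mg/L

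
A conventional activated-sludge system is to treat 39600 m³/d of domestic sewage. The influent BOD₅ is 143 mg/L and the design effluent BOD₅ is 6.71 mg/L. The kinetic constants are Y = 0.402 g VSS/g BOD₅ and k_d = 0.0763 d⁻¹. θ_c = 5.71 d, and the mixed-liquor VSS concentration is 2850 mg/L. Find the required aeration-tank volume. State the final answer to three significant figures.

From the SRT design equation V = Y Q (S₀−S) θ_c / [X (1 + k_d θ_c)] = 0.402 × 39600 × (143 − 6.71) × 5.71 / [2850 × (1 + 0.0763 × 5.71)] = 1.24×10^7 / 4092 = 3028 m³.

V ≈ 3030 m³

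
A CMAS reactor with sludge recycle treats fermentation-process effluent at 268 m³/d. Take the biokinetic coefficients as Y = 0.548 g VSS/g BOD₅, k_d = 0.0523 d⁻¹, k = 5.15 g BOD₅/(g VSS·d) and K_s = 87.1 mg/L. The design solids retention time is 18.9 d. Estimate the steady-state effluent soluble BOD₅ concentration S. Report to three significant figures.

For a completely mixed reactor with recycle the Lawrence–McCarty relation gives S = K_s·(1 + k_d·θ_c) / [θ_c·(Y·k − k_d) − 1] = 87.1 × (1 + 0.0523 × 18.9) / [18.9 × (0.548 × 5.15 − 0.0523) − 1] = 173.2 / 51.35 = 3.373 mg/L.

S ≈ 3.37 mg/L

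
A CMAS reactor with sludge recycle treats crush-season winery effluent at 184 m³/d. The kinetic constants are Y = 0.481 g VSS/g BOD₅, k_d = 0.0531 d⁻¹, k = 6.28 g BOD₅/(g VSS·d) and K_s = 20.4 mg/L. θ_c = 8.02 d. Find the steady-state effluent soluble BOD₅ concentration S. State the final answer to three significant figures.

S ≈ 1.28 mg/L

For a completely mixed reactor with recycle the Lawrence–McCarty relation gives S = K_s·(1 + k_d·θ_c) / [θ_c·(Y·k − k_d) − 1] = 20.4 × (1 + 0.0531 × 8.02) / [8.02 × (0.481 × 6.28 − 0.0531) − 1] = 29.09 / 22.80 = 1.276 mg/L.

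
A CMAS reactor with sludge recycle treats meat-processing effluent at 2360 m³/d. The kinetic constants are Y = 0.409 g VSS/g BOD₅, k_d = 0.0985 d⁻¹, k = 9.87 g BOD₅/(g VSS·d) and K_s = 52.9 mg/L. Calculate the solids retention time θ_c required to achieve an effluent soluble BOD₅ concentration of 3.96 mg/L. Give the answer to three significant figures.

Specific growth rate at S = 3.96 mg/L: μ = YkS/(K_s+S) = 0.409·9.87·3.96/(52.9+3.96) = 0.2811 d⁻¹.
Then 1/θ_c = μ − k_d = 0.2811 − 0.0985 = 0.1826 d⁻¹, giving θ_c = 5.475 d.

θ_c ≈ 5.48 d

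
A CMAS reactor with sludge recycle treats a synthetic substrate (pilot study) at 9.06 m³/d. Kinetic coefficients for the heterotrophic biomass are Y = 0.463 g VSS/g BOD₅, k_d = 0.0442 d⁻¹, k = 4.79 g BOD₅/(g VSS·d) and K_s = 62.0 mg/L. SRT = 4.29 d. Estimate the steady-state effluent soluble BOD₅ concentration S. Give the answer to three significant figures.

From the Monod/SRT balance for a CMAS, S = K_s·(1+k_d θ_c)/[θ_c·(Y k − k_d) − 1] = 62.0 × (1 + 0.0442 × 4.29) / [4.29 × (0.463 × 4.79 − 0.0442) − 1] = 73.76 / 8.325 = 8.860 mg/L.

S ≈ 8.86 mg/L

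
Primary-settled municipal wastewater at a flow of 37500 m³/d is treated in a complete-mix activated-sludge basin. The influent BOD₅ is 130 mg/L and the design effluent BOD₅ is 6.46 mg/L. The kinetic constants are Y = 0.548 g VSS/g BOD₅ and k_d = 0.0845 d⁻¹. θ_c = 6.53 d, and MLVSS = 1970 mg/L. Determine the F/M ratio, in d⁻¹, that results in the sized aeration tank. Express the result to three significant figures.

From the SRT design equation V = Y Q (S₀−S) θ_c / [X (1 + k_d θ_c)] = 0.548 × 37500 × (130 − 6.46) × 6.53 / [1970 × (1 + 0.0845 × 6.53)] = 1.66×10^7 / 3057 = 5423 m³.
F/M = applied load / biomass = Q·S₀/(V·X) = 37500 × 130 / (5423 × 1970) = 0.4563 d⁻¹.

F/M ≈ 0.456 d⁻¹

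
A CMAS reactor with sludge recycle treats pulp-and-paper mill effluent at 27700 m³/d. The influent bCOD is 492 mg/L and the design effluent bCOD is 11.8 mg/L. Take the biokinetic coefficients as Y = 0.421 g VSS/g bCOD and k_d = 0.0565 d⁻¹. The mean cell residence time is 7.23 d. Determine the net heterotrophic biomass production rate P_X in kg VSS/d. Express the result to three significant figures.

P_X ≈ 3980 kg VSS/d

Y_obs = Y / (1 + k_d θ_c) = 0.421 / (1 + 0.0565 × 7.23) = 0.421 / 1.408 = 0.2989.
ΔS = 492 − 11.8 = 480.2 mg/L, so the substrate removal rate is 27700 × 480.2/1000 = 13302 kg bCOD/d.
P_X = Y_obs · Q(S₀ − S) = 0.2989 × 13302 = 3976 kg VSS/d.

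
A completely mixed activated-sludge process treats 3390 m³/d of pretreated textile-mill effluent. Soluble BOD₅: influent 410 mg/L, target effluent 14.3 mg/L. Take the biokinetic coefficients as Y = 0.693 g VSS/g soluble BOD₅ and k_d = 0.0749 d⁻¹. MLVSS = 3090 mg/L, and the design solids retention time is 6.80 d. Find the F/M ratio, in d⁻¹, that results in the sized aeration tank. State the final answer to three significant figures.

From the SRT design equation V = Y Q (S₀−S) θ_c / [X (1 + k_d θ_c)] = 0.693 × 3390 × (410 − 14.3) × 6.80 / [3090 × (1 + 0.0749 × 6.80)] = 6.32×10^6 / 4664 = 1355 m³.
Food-to-microorganism ratio F/M = Q S₀ / (V X) = 3390 × 410 / (1355 × 3090) = 0.3319 d⁻¹.

F/M ≈ 0.332 d⁻¹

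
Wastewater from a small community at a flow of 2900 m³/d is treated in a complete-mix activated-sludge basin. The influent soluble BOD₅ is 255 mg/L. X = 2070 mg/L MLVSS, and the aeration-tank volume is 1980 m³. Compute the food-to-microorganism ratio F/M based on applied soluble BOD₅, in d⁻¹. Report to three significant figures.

F/M ≈ 0.180 d⁻¹

F/M = Q·S₀ / (V·X) = 2900 × 255 / (1980 × 2070) = 0.1804 g soluble BOD₅·(g VSS·d)⁻¹.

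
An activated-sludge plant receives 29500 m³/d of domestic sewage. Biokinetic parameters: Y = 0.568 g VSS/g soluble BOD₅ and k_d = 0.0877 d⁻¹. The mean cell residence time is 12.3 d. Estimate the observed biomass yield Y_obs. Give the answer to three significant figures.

Y_obs = Y / (1 + k_d θ_c) = 0.568 / (1 + 0.0877 × 12.3) = 0.568 / 2.079 = 0.2732.

Y_obs ≈ 0.273 g VSS/g soluble BOD₅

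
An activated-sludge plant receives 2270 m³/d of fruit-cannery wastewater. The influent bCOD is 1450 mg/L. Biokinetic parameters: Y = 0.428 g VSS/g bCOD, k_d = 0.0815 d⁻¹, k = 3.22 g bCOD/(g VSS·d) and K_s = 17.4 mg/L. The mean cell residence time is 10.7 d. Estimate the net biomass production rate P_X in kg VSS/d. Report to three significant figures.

P_X ≈ 751 kg VSS/d

From the Monod/SRT balance for a CMAS, S = K_s·(1+k_d θ_c)/[θ_c·(Y k − k_d) − 1] = 17.4 × (1 + 0.0815 × 10.7) / [10.7 × (0.428 × 3.22 − 0.0815) − 1] = 32.57 / 12.87 = 2.530 mg/L.
Y_obs = Y / (1 + k_d θ_c) = 0.428 / (1 + 0.0815 × 10.7) = 0.428 / 1.872 = 0.2286.
Q·(S₀ − S) = 2270 × (1450 − 2.53) × 10⁻³ = 3286 kg/d removed.
Net biomass production P_X = Y_obs × Q·(S₀ − S) = 0.2286 × 3286 = 751.2 kg VSS/d.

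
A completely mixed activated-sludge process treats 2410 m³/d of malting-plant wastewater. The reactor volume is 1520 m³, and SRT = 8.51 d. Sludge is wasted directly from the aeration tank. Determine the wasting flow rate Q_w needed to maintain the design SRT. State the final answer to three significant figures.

With mixed-liquor wasting, θ_c = V/Q_w, so Q_w = V/θ_c = 1520/8.51 = 178.6 m³/d.

Q_w ≈ 179 m³/d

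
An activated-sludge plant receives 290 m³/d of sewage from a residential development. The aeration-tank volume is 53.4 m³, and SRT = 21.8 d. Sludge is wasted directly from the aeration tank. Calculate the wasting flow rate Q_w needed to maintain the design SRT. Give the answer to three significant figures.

Q_w ≈ 2.45 m³/d

For wasting at MLVSS concentration, Q_w = V/θ_c = 53.40/21.8 = 2.450 m³/d.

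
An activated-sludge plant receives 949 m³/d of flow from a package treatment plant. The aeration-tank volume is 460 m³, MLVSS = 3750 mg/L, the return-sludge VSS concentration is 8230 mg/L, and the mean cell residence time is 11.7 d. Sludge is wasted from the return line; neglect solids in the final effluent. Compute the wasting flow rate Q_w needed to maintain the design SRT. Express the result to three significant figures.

θ_c = V·X/(Q_w·X_r) when wasting from the recycle, so Q_w = V·X/(θ_c·X_r) = 460.0 × 3750 / (11.7 × 8230) = 17.91 m³/d.

Q_w ≈ 17.9 m³/d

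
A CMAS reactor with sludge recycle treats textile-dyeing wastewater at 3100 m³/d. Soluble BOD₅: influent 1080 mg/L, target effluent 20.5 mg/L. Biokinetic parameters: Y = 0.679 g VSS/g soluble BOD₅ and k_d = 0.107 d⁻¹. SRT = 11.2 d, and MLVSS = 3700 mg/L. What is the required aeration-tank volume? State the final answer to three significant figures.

From the SRT design equation V = Y Q (S₀−S) θ_c / [X (1 + k_d θ_c)] = 0.679 × 3100 × (1080 − 20.5) × 11.2 / [3700 × (1 + 0.107 × 11.2)] = 2.5×10^7 / 8134 = 3071 m³.

V ≈ 3070 m³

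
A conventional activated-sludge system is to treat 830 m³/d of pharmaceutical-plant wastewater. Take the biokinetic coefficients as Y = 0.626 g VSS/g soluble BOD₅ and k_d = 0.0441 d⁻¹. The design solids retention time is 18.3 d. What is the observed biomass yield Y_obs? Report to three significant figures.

Correct the yield for decay: Y_obs = Y/(1 + k_d θ_c) = 0.626 / (1 + 0.0441 × 18.3) = 0.626 / 1.807 = 0.3464.

Y_obs ≈ 0.346 g VSS/g soluble BOD₅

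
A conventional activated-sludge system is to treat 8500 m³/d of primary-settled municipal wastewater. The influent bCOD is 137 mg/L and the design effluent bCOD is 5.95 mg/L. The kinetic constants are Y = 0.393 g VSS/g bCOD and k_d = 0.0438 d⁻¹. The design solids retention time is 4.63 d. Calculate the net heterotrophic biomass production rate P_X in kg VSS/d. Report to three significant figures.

P_X ≈ 364 kg VSS/d

Correct the yield for decay: Y_obs = Y/(1 + k_d θ_c) = 0.393 / (1 + 0.0438 × 4.63) = 0.393 / 1.203 = 0.3267.
ΔS = 137 − 5.95 = 131.1 mg/L, so the substrate removal rate is 8500 × 131.1/1000 = 1114 kg bCOD/d.
Net biomass production P_X = Y_obs × Q·(S₀ − S) = 0.3267 × 1114 = 364.0 kg VSS/d.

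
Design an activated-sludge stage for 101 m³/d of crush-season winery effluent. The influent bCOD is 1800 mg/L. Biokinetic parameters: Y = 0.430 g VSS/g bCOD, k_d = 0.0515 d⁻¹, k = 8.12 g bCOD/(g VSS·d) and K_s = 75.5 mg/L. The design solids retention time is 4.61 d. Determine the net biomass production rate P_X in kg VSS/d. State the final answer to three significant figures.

For a completely mixed reactor with recycle the Lawrence–McCarty relation gives S = K_s·(1 + k_d·θ_c) / [θ_c·(Y·k − k_d) − 1] = 75.5 × (1 + 0.0515 × 4.61) / [4.61 × (0.430 × 8.12 − 0.0515) − 1] = 93.42 / 14.86 = 6.287 mg/L.
Correct the yield for decay: Y_obs = Y/(1 + k_d θ_c) = 0.430 / (1 + 0.0515 × 4.61) = 0.430 / 1.237 = 0.3475.
Q·(S₀ − S) = 101 × (1800 − 6.29) × 10⁻³ = 181.2 kg/d removed.
So the net sludge growth is P_X = 0.3475 × 181.2 = 62.95 kg VSS/d.

P_X ≈ 63.0 kg VSS/d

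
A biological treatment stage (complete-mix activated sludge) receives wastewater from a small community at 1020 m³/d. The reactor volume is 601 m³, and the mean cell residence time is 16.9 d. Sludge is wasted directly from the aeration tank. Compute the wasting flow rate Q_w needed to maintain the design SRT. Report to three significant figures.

Wasting from the aeration tank: Q_w = V / θ_c = 601.0 / 16.9 = 35.56 m³/d.

Q_w ≈ 35.6 m³/d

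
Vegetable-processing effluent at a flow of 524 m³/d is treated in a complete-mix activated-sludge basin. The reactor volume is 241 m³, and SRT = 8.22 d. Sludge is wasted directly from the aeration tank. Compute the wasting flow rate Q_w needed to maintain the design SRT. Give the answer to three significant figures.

Q_w ≈ 29.3 m³/d

For wasting at MLVSS concentration, Q_w = V/θ_c = 241.0/8.22 = 29.32 m³/d.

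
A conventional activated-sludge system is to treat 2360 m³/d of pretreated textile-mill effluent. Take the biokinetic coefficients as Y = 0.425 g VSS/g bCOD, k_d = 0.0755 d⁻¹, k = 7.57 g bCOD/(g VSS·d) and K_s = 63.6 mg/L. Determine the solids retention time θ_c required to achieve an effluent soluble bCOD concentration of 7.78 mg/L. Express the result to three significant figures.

θ_c ≈ 3.63 d

From 1/θ_c = Y·k·S/(K_s + S) − k_d: Y·k·S/(K_s+S) = 0.425 × 7.57 × 7.78 / (63.6 + 7.78) = 0.3507 d⁻¹.
1/θ_c = 0.3507 − 0.0755 = 0.2752 d⁻¹, so θ_c = 3.634 d.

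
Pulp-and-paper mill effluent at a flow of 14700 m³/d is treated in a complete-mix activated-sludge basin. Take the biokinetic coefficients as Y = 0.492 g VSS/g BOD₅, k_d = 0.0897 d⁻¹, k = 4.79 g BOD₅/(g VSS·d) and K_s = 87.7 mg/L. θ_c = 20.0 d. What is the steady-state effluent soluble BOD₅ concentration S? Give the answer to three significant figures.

S ≈ 5.53 mg/L

From the Monod/SRT balance for a CMAS, S = K_s·(1+k_d θ_c)/[θ_c·(Y k − k_d) − 1] = 87.7 × (1 + 0.0897 × 20.0) / [20.0 × (0.492 × 4.79 − 0.0897) − 1] = 245.0 / 44.34 = 5.526 mg/L.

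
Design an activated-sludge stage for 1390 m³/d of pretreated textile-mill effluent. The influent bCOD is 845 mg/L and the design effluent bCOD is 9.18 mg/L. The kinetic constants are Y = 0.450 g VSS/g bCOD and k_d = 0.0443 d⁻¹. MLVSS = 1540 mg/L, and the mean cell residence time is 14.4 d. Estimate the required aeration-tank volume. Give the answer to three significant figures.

V ≈ 2980 m³

Rearranging the biomass balance for a CMAS with decay, V = Y·Q·ΔS·θ_c / [X·(1+k_d θ_c)] = 0.450 × 1390 × (845 − 9.18) × 14.4 / [1540 × (1 + 0.0443 × 14.4)] = 7.53×10^6 / 2522 = 2985 m³.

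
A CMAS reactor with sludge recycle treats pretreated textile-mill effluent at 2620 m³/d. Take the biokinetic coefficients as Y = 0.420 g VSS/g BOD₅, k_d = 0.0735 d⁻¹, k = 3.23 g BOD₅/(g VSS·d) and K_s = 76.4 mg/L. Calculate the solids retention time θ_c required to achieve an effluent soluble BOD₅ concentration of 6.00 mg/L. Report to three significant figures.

θ_c ≈ 39.6 d

At the target effluent, Y k S/(K_s+S) = 0.420×3.23×6.00/82.40 = 0.09878 d⁻¹.
Then 1/θ_c = μ − k_d = 0.09878 − 0.0735 = 0.02528 d⁻¹, giving θ_c = 39.55 d.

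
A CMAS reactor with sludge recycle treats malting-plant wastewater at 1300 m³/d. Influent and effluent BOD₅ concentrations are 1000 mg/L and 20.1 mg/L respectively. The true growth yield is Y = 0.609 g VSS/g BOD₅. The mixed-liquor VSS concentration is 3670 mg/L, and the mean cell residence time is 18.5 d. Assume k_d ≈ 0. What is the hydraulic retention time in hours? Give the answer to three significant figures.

τ ≈ 72.2 h

Biomass mass balance (decay neglected): V·X = Y·Q·(S₀ − S)·θ_c, so V = 0.609 × 1300 × (1000 − 20.1) × 18.5 / 3670 = 3911 m³.
HRT = V/Q = 3911 m³ / 1300 m³·d⁻¹ = 3.008 d × 24 = 72.20 h.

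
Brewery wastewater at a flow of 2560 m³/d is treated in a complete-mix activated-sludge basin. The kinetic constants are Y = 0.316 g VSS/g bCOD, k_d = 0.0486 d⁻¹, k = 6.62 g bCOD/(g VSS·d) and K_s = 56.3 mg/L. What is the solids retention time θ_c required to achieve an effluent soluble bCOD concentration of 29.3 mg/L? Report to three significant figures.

From 1/θ_c = Y·k·S/(K_s + S) − k_d: Y·k·S/(K_s+S) = 0.316 × 6.62 × 29.3 / (56.3 + 29.3) = 0.7160 d⁻¹.
Then 1/θ_c = μ − k_d = 0.7160 − 0.0486 = 0.6674 d⁻¹, giving θ_c = 1.498 d.

θ_c ≈ 1.50 d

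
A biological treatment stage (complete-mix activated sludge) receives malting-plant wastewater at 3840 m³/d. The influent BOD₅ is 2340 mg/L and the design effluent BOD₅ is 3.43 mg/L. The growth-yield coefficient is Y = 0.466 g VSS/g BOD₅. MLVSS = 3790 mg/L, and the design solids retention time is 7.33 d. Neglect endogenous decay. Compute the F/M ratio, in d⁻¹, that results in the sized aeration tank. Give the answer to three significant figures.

With k_d = 0 the design equation reduces to V = Y Q (S₀−S) θ_c / X = 0.466 × 3840 × (2340 − 3.43) × 7.33 / 3790 = 8087 m³.
Food-to-microorganism ratio F/M = Q S₀ / (V X) = 3840 × 2340 / (8087 × 3790) = 0.2932 d⁻¹.

F/M ≈ 0.293 d⁻¹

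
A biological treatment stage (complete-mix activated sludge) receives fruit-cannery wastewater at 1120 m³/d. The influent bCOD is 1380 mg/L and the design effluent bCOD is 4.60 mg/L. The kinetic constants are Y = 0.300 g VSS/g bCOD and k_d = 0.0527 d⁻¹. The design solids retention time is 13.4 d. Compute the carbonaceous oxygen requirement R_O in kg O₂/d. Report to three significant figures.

R_O ≈ 1160 kg O₂/d

Y_obs = Y / (1 + k_d θ_c) = 0.300 / (1 + 0.0527 × 13.4) = 0.300 / 1.706 = 0.1758.
Substrate removed = Q·(S₀ − S) = 1120 m³/d × (1380 − 4.60) g/m³ = 1.54×10^6 g/d = 1540 kg/d.
Biomass synthesised: P_X = Y_obs × 1540 = 270.9 kg VSS/d.
Carbonaceous O₂ demand = substrate oxidised − cell-mass equivalent = 1540 − 1.42 × 270.9 = 1156 kg O₂/d.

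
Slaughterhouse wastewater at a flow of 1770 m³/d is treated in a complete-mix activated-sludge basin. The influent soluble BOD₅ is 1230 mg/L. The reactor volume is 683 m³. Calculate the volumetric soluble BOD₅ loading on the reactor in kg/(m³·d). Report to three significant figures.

Applied soluble BOD₅ load per unit volume = Q·S₀/V = (1770 × 1230/1000)/683.0 = 3.188 kg soluble BOD₅·m⁻³·d⁻¹.

L_v ≈ 3.19 kg soluble BOD₅/(m³·d)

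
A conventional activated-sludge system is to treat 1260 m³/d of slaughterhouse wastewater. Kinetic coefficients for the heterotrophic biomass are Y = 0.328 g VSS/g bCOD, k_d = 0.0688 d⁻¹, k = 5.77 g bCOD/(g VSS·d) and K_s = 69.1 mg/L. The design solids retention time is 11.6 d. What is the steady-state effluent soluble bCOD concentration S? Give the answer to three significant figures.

S ≈ 6.16 mg/L

Effluent substrate depends only on kinetics and SRT: S = K_s(1 + k_d θ_c) / [θ_c(Yk − k_d) − 1] = 69.1 × (1 + 0.0688 × 11.6) / [11.6 × (0.328 × 5.77 − 0.0688) − 1] = 124.2 / 20.16 = 6.164 mg/L.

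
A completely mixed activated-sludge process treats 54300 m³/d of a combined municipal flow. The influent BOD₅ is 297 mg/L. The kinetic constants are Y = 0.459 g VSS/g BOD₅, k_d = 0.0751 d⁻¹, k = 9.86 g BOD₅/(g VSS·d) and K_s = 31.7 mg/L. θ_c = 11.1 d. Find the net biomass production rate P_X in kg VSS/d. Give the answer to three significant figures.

P_X ≈ 4020 kg VSS/d

From the Monod/SRT balance for a CMAS, S = K_s·(1+k_d θ_c)/[θ_c·(Y k − k_d) − 1] = 31.7 × (1 + 0.0751 × 11.1) / [11.1 × (0.459 × 9.86 − 0.0751) − 1] = 58.13 / 48.40 = 1.201 mg/L.
Correct the yield for decay: Y_obs = Y/(1 + k_d θ_c) = 0.459 / (1 + 0.0751 × 11.1) = 0.459 / 1.834 = 0.2503.
ΔS = 297 − 1.20 = 295.8 mg/L, so the substrate removal rate is 54300 × 295.8/1000 = 16062 kg BOD₅/d.
Net biomass production P_X = Y_obs × Q·(S₀ − S) = 0.2503 × 16062 = 4021 kg VSS/d.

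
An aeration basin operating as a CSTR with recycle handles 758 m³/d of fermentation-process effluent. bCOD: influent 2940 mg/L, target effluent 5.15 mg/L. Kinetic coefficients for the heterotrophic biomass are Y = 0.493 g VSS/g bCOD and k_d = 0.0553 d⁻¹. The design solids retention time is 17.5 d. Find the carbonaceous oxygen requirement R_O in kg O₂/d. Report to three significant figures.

Correct the yield for decay: Y_obs = Y/(1 + k_d θ_c) = 0.493 / (1 + 0.0553 × 17.5) = 0.493 / 1.968 = 0.2505.
Mass of bCOD removed per day: Q(S₀ − S) = 758 × 2935 g/m³ = 2225 kg/d.
Biomass synthesised: P_X = Y_obs × 2225 = 557.4 kg VSS/d.
R_O = Q·(S₀ − S) − 1.42·P_X = 2225 − 1.42 × 557.4 = 1433 kg O₂/d.

R_O ≈ 1430 kg O₂/d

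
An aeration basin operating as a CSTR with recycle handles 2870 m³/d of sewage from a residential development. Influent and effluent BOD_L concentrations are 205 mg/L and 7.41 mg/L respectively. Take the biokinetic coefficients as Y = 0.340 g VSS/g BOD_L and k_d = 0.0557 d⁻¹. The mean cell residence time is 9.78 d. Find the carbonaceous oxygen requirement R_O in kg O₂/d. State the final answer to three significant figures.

R_O ≈ 390 kg O₂/d

The observed yield is Y_obs = Y/(1 + k_d·θ_c) = 0.340 / (1 + 0.0557 × 9.78) = 0.340 / 1.545 = 0.2201 g VSS per g BOD_L removed.
ΔS = 205 − 7.41 = 197.6 mg/L, so the substrate removal rate is 2870 × 197.6/1000 = 567.1 kg BOD_L/d.
P_X = Y_obs·Q·(S₀ − S) = 0.2201 × 567.1 = 124.8 kg VSS/d.
R_O = Q·(S₀ − S) − 1.42·P_X = 567.1 − 1.42 × 124.8 = 389.8 kg O₂/d.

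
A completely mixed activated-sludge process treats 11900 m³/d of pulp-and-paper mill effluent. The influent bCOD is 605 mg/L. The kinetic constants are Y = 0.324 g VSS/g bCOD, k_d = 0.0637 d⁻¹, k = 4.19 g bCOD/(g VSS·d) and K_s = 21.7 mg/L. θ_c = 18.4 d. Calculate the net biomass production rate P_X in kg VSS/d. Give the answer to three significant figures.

For a completely mixed reactor with recycle the Lawrence–McCarty relation gives S = K_s·(1 + k_d·θ_c) / [θ_c·(Y·k − k_d) − 1] = 21.7 × (1 + 0.0637 × 18.4) / [18.4 × (0.324 × 4.19 − 0.0637) − 1] = 47.13 / 22.81 = 2.067 mg/L.
Y_obs = Y / (1 + k_d θ_c) = 0.324 / (1 + 0.0637 × 18.4) = 0.324 / 2.172 = 0.1492.
Substrate removed = Q·(S₀ − S) = 11900 m³/d × (605 − 2.07) g/m³ = 7.17×10^6 g/d = 7175 kg/d.
So the net sludge growth is P_X = 0.1492 × 7175 = 1070 kg VSS/d.

P_X ≈ 1070 kg VSS/d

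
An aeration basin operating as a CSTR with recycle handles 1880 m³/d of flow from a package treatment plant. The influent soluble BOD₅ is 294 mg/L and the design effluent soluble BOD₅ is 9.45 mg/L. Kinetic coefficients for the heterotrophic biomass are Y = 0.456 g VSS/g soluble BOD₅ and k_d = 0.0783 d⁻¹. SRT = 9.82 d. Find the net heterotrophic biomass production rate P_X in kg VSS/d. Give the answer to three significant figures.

Y_obs = Y / (1 + k_d θ_c) = 0.456 / (1 + 0.0783 × 9.82) = 0.456 / 1.769 = 0.2578.
ΔS = 294 − 9.45 = 284.6 mg/L, so the substrate removal rate is 1880 × 284.6/1000 = 535.0 kg soluble BOD₅/d.
Biomass produced: P_X = Y_obs·Q·ΔS = 0.2578 × 535.0 ≈ 137.9 kg VSS/d.

P_X ≈ 138 kg VSS/d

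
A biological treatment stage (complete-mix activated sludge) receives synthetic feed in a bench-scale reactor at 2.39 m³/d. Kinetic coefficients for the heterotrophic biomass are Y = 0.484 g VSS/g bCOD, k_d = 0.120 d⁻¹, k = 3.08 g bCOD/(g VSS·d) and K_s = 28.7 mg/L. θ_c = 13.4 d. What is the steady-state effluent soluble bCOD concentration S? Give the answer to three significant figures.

S ≈ 4.31 mg/L

Effluent substrate depends only on kinetics and SRT: S = K_s(1 + k_d θ_c) / [θ_c(Yk − k_d) − 1] = 28.7 × (1 + 0.120 × 13.4) / [13.4 × (0.484 × 3.08 − 0.120) − 1] = 74.85 / 17.37 = 4.310 mg/L.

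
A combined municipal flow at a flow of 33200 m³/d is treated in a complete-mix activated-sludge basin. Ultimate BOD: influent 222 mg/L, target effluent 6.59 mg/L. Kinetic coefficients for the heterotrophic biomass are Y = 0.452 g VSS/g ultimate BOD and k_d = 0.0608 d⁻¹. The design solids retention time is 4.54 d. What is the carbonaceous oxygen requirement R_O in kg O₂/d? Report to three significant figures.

R_O ≈ 3550 kg O₂/d

Y_obs = Y / (1 + k_d θ_c) = 0.452 / (1 + 0.0608 × 4.54) = 0.452 / 1.276 = 0.3542.
Q·(S₀ − S) = 33200 × (222 − 6.59) × 10⁻³ = 7152 kg/d removed.
Net sludge production P_X = 0.3542 × 7152 = 2533 kg VSS/d.
R_O = Q·ΔS − 1.42 P_X = 7152 − 3597 = 3554 kg O₂/d.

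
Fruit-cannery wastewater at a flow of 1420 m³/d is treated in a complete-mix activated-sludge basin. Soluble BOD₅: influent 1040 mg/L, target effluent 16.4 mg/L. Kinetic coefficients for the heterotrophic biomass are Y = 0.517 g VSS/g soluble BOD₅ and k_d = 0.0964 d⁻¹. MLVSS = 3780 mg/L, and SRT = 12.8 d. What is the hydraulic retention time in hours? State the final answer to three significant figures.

From the SRT design equation V = Y Q (S₀−S) θ_c / [X (1 + k_d θ_c)] = 0.517 × 1420 × (1040 − 16.4) × 12.8 / [3780 × (1 + 0.0964 × 12.8)] = 9.62×10^6 / 8444 = 1139 m³.
HRT = V/Q = 1139 m³ / 1420 m³·d⁻¹ = 0.8022 d × 24 = 19.25 h.

τ ≈ 19.3 h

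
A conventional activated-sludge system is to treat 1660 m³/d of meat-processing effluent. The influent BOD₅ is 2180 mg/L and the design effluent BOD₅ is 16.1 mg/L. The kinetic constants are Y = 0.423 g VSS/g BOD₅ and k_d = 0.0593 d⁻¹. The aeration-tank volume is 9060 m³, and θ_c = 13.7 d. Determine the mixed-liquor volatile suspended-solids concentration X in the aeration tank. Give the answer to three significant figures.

From V·X·(1 + k_d·θ_c) = Y·Q·(S₀ − S)·θ_c: X = 0.423 × 1660 × (2180 − 16.1) × 13.7 / [9060 × (1 + 0.0593 × 13.7)] = 1268 mg/L.

X ≈ 1270 mg/L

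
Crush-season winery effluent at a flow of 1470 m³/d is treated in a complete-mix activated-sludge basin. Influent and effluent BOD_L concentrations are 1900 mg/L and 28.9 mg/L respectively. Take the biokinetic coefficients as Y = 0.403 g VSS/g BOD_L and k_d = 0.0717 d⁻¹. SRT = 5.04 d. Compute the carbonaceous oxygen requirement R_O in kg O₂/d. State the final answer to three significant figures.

R_O ≈ 1590 kg O₂/d

The observed yield is Y_obs = Y/(1 + k_d·θ_c) = 0.403 / (1 + 0.0717 × 5.04) = 0.403 / 1.361 = 0.2960 g VSS per g BOD_L removed.
Mass of BOD_L removed per day: Q(S₀ − S) = 1470 × 1871 g/m³ = 2751 kg/d.
Biomass synthesised: P_X = Y_obs × 2751 = 814.2 kg VSS/d.
R_O = Q·(S₀ − S) − 1.42·P_X = 2751 − 1.42 × 814.2 = 1594 kg O₂/d.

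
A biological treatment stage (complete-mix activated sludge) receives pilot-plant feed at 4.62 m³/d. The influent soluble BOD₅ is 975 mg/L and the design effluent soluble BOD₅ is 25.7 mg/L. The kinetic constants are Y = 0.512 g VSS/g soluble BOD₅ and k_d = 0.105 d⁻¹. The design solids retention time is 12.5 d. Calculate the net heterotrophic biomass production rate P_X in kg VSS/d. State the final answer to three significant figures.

The observed yield is Y_obs = Y/(1 + k_d·θ_c) = 0.512 / (1 + 0.105 × 12.5) = 0.512 / 2.312 = 0.2214 g VSS per g soluble BOD₅ removed.
ΔS = 975 − 25.7 = 949.3 mg/L, so the substrate removal rate is 4.62 × 949.3/1000 = 4.386 kg soluble BOD₅/d.
Net biomass production P_X = Y_obs × Q·(S₀ − S) = 0.2214 × 4.386 = 0.9710 kg VSS/d.

P_X ≈ 0.971 kg VSS/d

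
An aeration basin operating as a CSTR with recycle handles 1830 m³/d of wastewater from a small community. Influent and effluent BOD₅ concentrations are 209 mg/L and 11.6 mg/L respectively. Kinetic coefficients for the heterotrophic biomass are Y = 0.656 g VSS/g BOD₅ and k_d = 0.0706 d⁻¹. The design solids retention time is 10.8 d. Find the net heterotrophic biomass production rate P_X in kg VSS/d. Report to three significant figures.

Observed yield with endogenous decay: Y_obs = Y / (1 + k_d·θ_c) = 0.656 / (1 + 0.0706 × 10.8) = 0.656 / 1.762 = 0.3722 g VSS/g BOD₅.
Substrate removed = Q·(S₀ − S) = 1830 m³/d × (209 − 11.6) g/m³ = 3.61×10^5 g/d = 361.2 kg/d.
P_X = Y_obs · Q(S₀ − S) = 0.3722 × 361.2 = 134.5 kg VSS/d.

P_X ≈ 134 kg VSS/d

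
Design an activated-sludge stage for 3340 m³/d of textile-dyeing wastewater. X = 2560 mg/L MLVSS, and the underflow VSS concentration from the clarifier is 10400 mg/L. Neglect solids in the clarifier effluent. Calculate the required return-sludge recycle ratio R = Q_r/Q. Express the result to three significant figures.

R ≈ 0.327

Solids balance on the clarifier gives (1+R)X = R·X_r, so R = X/(X_r − X) = 2560 / (10400 − 2560) = 0.3265.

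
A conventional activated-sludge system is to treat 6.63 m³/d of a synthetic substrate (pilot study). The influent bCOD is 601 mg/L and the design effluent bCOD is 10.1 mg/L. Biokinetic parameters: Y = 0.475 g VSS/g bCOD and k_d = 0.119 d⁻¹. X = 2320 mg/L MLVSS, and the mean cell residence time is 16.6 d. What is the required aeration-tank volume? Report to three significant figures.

Rearranging the biomass balance for a CMAS with decay, V = Y·Q·ΔS·θ_c / [X·(1+k_d θ_c)] = 0.475 × 6.63 × (601 − 10.1) × 16.6 / [2320 × (1 + 0.119 × 16.6)] = 3.09×10^4 / 6903 = 4.475 m³.

V ≈ 4.48 m³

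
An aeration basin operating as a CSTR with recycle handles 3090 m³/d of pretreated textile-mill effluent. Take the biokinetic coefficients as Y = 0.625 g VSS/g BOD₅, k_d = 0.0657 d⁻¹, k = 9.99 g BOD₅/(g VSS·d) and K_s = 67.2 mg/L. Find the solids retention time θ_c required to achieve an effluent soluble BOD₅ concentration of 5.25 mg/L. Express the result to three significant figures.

Specific growth rate at S = 5.25 mg/L: μ = YkS/(K_s+S) = 0.625·9.99·5.25/(67.2+5.25) = 0.4524 d⁻¹.
θ_c = 1/(μ − k_d) = 1/(0.4524 − 0.0657) = 1/0.3867 = 2.586 d.

θ_c ≈ 2.59 d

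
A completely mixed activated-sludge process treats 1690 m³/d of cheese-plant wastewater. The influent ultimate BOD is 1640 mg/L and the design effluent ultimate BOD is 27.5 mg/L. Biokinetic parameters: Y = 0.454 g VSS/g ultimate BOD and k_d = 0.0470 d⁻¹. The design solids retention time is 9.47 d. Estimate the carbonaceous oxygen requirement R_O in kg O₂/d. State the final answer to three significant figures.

R_O ≈ 1510 kg O₂/d

The observed yield is Y_obs = Y/(1 + k_d·θ_c) = 0.454 / (1 + 0.0470 × 9.47) = 0.454 / 1.445 = 0.3142 g VSS per g ultimate BOD removed.
Q·(S₀ − S) = 1690 × (1640 − 27.5) × 10⁻³ = 2725 kg/d removed.
P_X = Y_obs·Q·(S₀ − S) = 0.3142 × 2725 = 856.1 kg VSS/d.
R_O = Q·(S₀ − S) − 1.42·P_X = 2725 − 1.42 × 856.1 = 1509 kg O₂/d.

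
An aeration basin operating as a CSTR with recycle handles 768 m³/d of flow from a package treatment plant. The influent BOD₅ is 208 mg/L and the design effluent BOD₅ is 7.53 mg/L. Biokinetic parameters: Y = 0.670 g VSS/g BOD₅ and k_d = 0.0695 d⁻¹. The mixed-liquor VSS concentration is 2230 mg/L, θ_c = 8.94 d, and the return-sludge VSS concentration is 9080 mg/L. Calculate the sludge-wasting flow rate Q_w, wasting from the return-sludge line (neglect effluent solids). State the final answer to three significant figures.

Q_w ≈ 7.01 m³/d

From the SRT design equation V = Y Q (S₀−S) θ_c / [X (1 + k_d θ_c)] = 0.670 × 768 × (208 − 7.53) × 8.94 / [2230 × (1 + 0.0695 × 8.94)] = 9.22×10^5 / 3616 = 255.1 m³.
Wasting from the return line (neglecting effluent solids): Q_w = V·X / (θ_c·X_r) = 255.1 × 2230 / (8.94 × 9080) = 7.007 m³/d.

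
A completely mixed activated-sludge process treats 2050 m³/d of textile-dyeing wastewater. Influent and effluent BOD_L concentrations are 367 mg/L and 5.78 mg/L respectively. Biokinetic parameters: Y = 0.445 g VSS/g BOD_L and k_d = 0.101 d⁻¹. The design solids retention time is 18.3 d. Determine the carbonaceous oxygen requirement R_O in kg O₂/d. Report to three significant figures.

Observed yield with endogenous decay: Y_obs = Y / (1 + k_d·θ_c) = 0.445 / (1 + 0.101 × 18.3) = 0.445 / 2.848 = 0.1562 g VSS/g BOD_L.
Q·(S₀ − S) = 2050 × (367 − 5.78) × 10⁻³ = 740.5 kg/d removed.
Biomass synthesised: P_X = Y_obs × 740.5 = 115.7 kg VSS/d.
R_O = Q·ΔS − 1.42 P_X = 740.5 − 164.3 = 576.2 kg O₂/d.

R_O ≈ 576 kg O₂/d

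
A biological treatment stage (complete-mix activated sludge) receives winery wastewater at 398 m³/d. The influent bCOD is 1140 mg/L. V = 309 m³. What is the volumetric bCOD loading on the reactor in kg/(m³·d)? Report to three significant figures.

L_v ≈ 1.47 kg bCOD/(m³·d)

Applied bCOD load per unit volume = Q·S₀/V = (398 × 1140/1000)/309.0 = 1.468 kg bCOD·m⁻³·d⁻¹.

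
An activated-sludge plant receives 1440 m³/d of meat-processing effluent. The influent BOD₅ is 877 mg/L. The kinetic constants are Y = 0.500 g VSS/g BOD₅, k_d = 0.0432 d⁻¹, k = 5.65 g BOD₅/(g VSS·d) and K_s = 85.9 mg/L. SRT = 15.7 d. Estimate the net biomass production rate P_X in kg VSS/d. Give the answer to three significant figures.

For a completely mixed reactor with recycle the Lawrence–McCarty relation gives S = K_s·(1 + k_d·θ_c) / [θ_c·(Y·k − k_d) − 1] = 85.9 × (1 + 0.0432 × 15.7) / [15.7 × (0.500 × 5.65 − 0.0432) − 1] = 144.2 / 42.67 = 3.378 mg/L.
Y_obs = Y / (1 + k_d θ_c) = 0.500 / (1 + 0.0432 × 15.7) = 0.500 / 1.678 = 0.2979.
Mass of BOD₅ removed per day: Q(S₀ − S) = 1440 × 873.6 g/m³ = 1258 kg/d.
Net biomass production P_X = Y_obs × Q·(S₀ − S) = 0.2979 × 1258 = 374.8 kg VSS/d.

P_X ≈ 375 kg VSS/d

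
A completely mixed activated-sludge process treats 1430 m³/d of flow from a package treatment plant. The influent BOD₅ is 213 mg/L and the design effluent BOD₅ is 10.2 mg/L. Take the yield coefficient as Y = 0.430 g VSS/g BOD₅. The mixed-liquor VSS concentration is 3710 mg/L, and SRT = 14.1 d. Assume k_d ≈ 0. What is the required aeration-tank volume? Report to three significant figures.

V·X = Y·Q·ΔS·θ_c gives V = 0.430 × 1430 × (213 − 10.2) × 14.1 / 3710 = 473.9 m³.

V ≈ 474 m³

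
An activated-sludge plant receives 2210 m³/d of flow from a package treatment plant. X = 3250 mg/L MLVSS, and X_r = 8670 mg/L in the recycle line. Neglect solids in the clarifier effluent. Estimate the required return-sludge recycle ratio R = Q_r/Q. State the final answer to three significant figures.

R ≈ 0.600

Solids balance on the clarifier gives (1+R)X = R·X_r, so R = X/(X_r − X) = 3250 / (8670 − 3250) = 0.5996.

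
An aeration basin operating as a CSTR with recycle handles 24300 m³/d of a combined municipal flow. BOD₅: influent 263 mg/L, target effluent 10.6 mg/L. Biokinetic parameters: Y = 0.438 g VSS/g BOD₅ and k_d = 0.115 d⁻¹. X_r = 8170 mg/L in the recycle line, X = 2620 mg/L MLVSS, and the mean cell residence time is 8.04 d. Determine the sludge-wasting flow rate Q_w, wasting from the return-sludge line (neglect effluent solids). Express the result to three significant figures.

Steady-state biomass mass balance: V·X·(1 + k_d·θ_c) = Y·Q·(S₀ − S)·θ_c, so V = 0.438 × 24300 × (263 − 10.6) × 8.04 / [2620 × (1 + 0.115 × 8.04)] = 2.16×10^7 / 5042 = 4283 m³.
Wasting from the return line (neglecting effluent solids): Q_w = V·X / (θ_c·X_r) = 4283 × 2620 / (8.04 × 8170) = 170.8 m³/d.

Q_w ≈ 171 m³/d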